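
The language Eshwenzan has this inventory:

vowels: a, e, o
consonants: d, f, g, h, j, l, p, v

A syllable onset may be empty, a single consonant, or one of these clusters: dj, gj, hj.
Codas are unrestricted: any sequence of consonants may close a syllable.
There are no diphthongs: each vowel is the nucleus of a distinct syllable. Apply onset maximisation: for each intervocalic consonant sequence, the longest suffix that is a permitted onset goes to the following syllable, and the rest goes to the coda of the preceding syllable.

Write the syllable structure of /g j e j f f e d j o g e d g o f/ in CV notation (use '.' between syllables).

Nuclei (vowels): e, e, o, e, o → 5 syllables.
σ1/σ2 boundary: cluster /jff/ — the longest permitted-onset suffix is /f/; onset = /f/, preceding coda = /jf/.
σ2/σ3 boundary: cluster /dj/ — /dj/ is itself a permitted onset, so the whole cluster goes right; preceding coda = ∅.
σ3/σ4 boundary: /g/ is a single consonant, so it becomes the next onset.
σ4/σ5 boundary: /dg/ — longest licit onset from the right is /g/, leaving /d/ as coda.
So the parse is gjejf.fe.djo.ged.gof.
Mapping each syllable to C/V: /gjejf/ → CCVCC, /fe/ → CV, /djo/ → CCV, /ged/ → CVC, /gof/ → CVC.

CCVCC.CV.CCV.CVC.CVC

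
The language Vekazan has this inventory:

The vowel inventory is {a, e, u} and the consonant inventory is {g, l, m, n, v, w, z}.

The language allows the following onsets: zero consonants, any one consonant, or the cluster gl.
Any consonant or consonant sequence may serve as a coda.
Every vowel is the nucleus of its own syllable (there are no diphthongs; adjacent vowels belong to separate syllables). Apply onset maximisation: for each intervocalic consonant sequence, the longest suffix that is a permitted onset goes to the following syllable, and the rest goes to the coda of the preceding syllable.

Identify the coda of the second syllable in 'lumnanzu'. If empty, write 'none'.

Nuclei (vowels): u, a, u → 3 syllables.
/u…a/ gap (V1→V2): /mn/ — longest licit onset from the right is /n/, leaving /m/ as coda.
/a…u/ gap (V2→V3): /nz/ — longest licit onset from the right is /z/, leaving /n/ as coda.
Result: lum.nan.zu.
Syllable 2 is /nan/: onset /n/, nucleus /a/, coda /n/.

n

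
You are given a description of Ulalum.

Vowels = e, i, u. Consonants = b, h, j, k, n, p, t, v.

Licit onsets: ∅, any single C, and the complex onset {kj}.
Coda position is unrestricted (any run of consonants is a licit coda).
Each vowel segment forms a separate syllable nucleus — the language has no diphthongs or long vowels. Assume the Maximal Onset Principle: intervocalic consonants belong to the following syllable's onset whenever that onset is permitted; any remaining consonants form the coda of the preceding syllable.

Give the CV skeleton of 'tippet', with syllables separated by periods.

Nuclei (vowels): i, e → 2 syllables.
/i…e/ gap (V1→V2): /pp/ — longest licit onset from the right is /p/, leaving /p/ as coda.
Putting it together: tip.pet.
Mapping each syllable to C/V: /tip/ → CVC, /pet/ → CVC.

CVC.CVC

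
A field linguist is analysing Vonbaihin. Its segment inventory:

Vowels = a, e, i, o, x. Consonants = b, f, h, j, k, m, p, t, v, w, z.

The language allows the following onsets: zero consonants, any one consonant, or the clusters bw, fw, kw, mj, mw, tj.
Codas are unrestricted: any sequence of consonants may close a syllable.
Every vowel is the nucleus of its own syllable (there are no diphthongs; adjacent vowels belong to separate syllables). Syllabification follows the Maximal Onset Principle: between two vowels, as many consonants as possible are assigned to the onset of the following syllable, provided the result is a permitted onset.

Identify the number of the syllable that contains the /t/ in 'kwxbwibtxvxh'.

3

Nuclei (vowels): x, i, x, x → 4 syllables.
Between /x/ (V1) and /i/ (V2): cluster /bw/ — /bw/ is itself a permitted onset, so the whole cluster goes right; preceding coda = ∅.
Between /i/ (V2) and /x/ (V3): /bt/ splits as /b/ + /t/ (/t/ is the longest suffix that is a licit onset).
Between /x/ (V3) and /x/ (V4): just /v/ — single C goes to the following onset.
Putting it together: kwx.bwib.tx.vxh.
The /t/ is in the onset of syllable 3 (/tx/).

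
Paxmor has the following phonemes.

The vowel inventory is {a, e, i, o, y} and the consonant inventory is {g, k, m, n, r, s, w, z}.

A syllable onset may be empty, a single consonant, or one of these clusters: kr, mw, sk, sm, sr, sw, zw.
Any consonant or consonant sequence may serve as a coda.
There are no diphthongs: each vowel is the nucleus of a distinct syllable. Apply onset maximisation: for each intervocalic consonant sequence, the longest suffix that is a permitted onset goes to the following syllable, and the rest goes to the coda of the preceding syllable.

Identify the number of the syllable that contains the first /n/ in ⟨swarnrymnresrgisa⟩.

The vowels are a, y, e, i, a — 5 nuclei, so 5 syllables.
Between /a/ (V1) and /y/ (V2): cluster /rnr/ — the longest permitted-onset suffix is /r/; onset = /r/, preceding coda = /rn/.
Between /y/ (V2) and /e/ (V3): /mnr/ splits as /mn/ + /r/ (/r/ is the longest suffix that is a licit onset).
Between /e/ (V3) and /i/ (V4): /srg/ — longest licit onset from the right is /g/, leaving /sr/ as coda.
Between /i/ (V4) and /a/ (V5): /s/ is a single consonant, so it becomes the next onset.
Syllabification: swarn.rymn.resr.gi.sa.
The first /n/ is in the coda of syllable 1 (/swarn/).

1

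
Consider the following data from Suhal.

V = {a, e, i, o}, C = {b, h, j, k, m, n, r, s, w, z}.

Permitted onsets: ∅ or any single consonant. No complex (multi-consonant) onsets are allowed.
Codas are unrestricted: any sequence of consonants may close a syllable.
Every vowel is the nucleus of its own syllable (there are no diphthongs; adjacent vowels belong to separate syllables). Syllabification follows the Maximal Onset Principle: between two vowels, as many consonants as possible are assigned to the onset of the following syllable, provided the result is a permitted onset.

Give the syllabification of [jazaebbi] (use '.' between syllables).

ja.za.eb.bi

Vowels present: a, a, e, i; each is a nucleus, giving 4 syllables.
σ1/σ2 boundary: /z/ → onset of the next syllable (single consonants are always licit onsets).
σ2/σ3 boundary: nothing intervenes; syllable break is V.V.
σ3/σ4 boundary: /bb/ splits as /b/ + /b/ (/b/ is the longest suffix that is a licit onset).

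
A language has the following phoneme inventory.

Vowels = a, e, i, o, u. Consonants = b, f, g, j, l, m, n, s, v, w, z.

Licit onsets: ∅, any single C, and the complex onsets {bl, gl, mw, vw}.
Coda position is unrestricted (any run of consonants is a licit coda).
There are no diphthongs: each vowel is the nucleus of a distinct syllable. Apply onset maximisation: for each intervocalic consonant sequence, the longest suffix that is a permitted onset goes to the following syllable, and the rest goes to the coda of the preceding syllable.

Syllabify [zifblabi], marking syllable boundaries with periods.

Vowels present: i, a, i; each is a nucleus, giving 3 syllables.
/i…a/ gap (V1→V2): /fbl/; trying suffixes from longest down, /bl/ is the first permitted one, so coda /f/ | onset /bl/.
/a…i/ gap (V2→V3): /b/ → onset of the next syllable (single consonants are always licit onsets).

zif.bla.bi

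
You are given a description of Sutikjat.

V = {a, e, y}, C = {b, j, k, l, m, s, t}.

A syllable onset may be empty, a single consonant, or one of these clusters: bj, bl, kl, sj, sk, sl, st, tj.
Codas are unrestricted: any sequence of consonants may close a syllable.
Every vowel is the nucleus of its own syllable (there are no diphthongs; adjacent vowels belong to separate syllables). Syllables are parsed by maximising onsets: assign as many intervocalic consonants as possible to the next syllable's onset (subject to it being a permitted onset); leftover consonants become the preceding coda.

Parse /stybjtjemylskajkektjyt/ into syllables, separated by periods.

stybj.tje.myl.skaj.kek.tjyt

Nuclei (vowels): y, e, y, a, e, y → 6 syllables.
Between /y/ (V1) and /e/ (V2): /bjtj/ splits as /bj/ + /tj/ (/tj/ is the longest suffix that is a licit onset).
Between /e/ (V2) and /y/ (V3): /m/ → onset of the next syllable (single consonants are always licit onsets).
Between /y/ (V3) and /a/ (V4): /lsk/; trying suffixes from longest down, /sk/ is the first permitted one, so coda /l/ | onset /sk/.
Between /a/ (V4) and /e/ (V5): cluster /jk/ — the longest permitted-onset suffix is /k/; onset = /k/, preceding coda = /j/.
Between /e/ (V5) and /y/ (V6): /ktj/; trying suffixes from longest down, /tj/ is the first permitted one, so coda /k/ | onset /tj/.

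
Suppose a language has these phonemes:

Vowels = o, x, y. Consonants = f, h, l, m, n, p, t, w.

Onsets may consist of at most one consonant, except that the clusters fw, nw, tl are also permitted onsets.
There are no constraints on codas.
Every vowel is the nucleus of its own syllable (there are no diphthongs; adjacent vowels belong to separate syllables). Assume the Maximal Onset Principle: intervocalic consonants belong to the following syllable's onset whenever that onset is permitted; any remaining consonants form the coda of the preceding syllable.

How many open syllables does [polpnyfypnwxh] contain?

1

The vowels are o, y, y, x — 4 nuclei, so 4 syllables.
/o…y/ gap (V1→V2): cluster /lpn/ — the longest permitted-onset suffix is /n/; onset = /n/, preceding coda = /lp/.
/y…y/ gap (V2→V3): /f/ → onset of the next syllable (single consonants are always licit onsets).
/y…x/ gap (V3→V4): /pnw/ splits as /p/ + /nw/ (/nw/ is the longest suffix that is a licit onset).
Result: polp.ny.fyp.nwxh.
Classifying each syllable: /polp/ (closed), /ny/ (open), /fyp/ (closed), /nwxh/ (closed).
Open syllables: 1.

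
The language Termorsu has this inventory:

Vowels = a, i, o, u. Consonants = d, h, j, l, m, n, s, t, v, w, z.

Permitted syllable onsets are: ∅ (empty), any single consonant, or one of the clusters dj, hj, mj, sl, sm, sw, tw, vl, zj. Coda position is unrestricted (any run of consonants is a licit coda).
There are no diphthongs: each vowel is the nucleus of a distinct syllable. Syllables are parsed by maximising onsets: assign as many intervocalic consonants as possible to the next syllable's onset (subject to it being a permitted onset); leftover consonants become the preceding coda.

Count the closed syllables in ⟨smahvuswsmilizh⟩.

The vowels are a, u, i, i — 4 nuclei, so 4 syllables.
/a…u/ gap (V1→V2): /hv/; trying suffixes from longest down, /v/ is the first permitted one, so coda /h/ | onset /v/.
/u…i/ gap (V2→V3): /swsm/; trying suffixes from longest down, /sm/ is the first permitted one, so coda /sw/ | onset /sm/.
/i…i/ gap (V3→V4): just /l/ — single C goes to the following onset.
So the parse is smah.vusw.smi.lizh.
Classifying each syllable: /smah/ (closed), /vusw/ (closed), /smi/ (open), /lizh/ (closed).
Closed syllables: 3.

3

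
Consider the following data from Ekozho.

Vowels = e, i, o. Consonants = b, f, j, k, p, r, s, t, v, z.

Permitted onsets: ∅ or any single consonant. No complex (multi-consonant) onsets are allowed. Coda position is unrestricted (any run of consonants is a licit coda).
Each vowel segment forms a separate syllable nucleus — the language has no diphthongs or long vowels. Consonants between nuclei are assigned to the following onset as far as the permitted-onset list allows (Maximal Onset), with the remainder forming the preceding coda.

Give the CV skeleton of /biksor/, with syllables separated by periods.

CVC.CVC

Vowels present: i, o; each is a nucleus, giving 2 syllables.
V1 /i/ – V2 /o/: /ks/; trying suffixes from longest down, /s/ is the first permitted one, so coda /k/ | onset /s/.
Putting it together: bik.sor.
Mapping each syllable to C/V: /bik/ → CVC, /sor/ → CVC.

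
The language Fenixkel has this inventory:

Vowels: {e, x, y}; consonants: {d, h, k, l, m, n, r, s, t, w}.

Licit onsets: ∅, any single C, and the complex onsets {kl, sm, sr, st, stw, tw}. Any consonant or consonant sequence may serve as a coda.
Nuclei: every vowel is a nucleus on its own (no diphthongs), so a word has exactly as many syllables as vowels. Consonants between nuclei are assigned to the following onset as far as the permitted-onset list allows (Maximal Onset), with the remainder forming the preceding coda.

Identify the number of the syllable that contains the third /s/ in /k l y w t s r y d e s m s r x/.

The vowels are y, y, e, x — 4 nuclei, so 4 syllables.
V1 /y/ – V2 /y/: /wtsr/ — longest licit onset from the right is /sr/, leaving /wt/ as coda.
V2 /y/ – V3 /e/: just /d/ — single C goes to the following onset.
V3 /e/ – V4 /x/: cluster /smsr/ — the longest permitted-onset suffix is /sr/; onset = /sr/, preceding coda = /sm/.
Putting it together: klywt.sry.desm.srx.
The third /s/ is in the onset of syllable 4 (/srx/).

4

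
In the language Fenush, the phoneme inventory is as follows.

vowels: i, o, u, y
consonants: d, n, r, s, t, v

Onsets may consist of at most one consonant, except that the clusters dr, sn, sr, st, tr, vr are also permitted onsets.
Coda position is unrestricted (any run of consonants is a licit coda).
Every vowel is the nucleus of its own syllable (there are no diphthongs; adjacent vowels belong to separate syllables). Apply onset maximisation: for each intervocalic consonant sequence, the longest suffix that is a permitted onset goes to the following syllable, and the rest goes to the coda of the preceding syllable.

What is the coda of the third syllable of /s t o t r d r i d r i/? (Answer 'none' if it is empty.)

none

Vowels present: o, i, i; each is a nucleus, giving 3 syllables.
Between /o/ (V1) and /i/ (V2): /trdr/ — longest licit onset from the right is /dr/, leaving /tr/ as coda.
Between /i/ (V2) and /i/ (V3): /dr/ is a licit onset in full, so it all attaches to the next syllable.
Syllabification: stotr.dri.dri.
Syllable 3 is /dri/: onset /dr/, nucleus /i/, coda ∅.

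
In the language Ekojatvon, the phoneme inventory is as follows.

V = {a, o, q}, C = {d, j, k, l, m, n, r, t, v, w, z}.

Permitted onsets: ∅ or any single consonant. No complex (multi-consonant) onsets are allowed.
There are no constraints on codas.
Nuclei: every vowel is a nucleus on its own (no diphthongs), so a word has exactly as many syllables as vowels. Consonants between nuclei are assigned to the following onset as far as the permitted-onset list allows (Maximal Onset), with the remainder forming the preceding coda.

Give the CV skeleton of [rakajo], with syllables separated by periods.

CV.CV.CV

Vowels present: a, a, o; each is a nucleus, giving 3 syllables.
/a…a/ gap (V1→V2): /k/ is a single consonant, so it becomes the next onset.
/a…o/ gap (V2→V3): /j/ → onset of the next syllable (single consonants are always licit onsets).
Result: ra.ka.jo.
Mapping each syllable to C/V: /ra/ → CV, /ka/ → CV, /jo/ → CV.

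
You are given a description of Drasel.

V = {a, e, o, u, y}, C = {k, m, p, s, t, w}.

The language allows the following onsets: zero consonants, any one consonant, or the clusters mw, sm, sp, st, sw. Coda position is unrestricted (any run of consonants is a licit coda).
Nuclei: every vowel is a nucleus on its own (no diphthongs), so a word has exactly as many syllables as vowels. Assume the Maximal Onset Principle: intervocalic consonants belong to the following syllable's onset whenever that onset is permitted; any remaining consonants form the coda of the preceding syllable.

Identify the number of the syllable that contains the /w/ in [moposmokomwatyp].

The vowels are o, o, o, o, a, y — 6 nuclei, so 6 syllables.
/o…o/ gap (V1→V2): /p/ → onset of the next syllable (single consonants are always licit onsets).
/o…o/ gap (V2→V3): /sm/ — entire cluster is a permitted onset → onset /sm/, coda ∅.
/o…o/ gap (V3→V4): /k/ is a single consonant, so it becomes the next onset.
/o…a/ gap (V4→V5): cluster /mw/ — /mw/ is itself a permitted onset, so the whole cluster goes right; preceding coda = ∅.
/a…y/ gap (V5→V6): /t/ → onset of the next syllable (single consonants are always licit onsets).
So the parse is mo.po.smo.ko.mwa.typ.
The /w/ is in the onset of syllable 5 (/mwa/).

5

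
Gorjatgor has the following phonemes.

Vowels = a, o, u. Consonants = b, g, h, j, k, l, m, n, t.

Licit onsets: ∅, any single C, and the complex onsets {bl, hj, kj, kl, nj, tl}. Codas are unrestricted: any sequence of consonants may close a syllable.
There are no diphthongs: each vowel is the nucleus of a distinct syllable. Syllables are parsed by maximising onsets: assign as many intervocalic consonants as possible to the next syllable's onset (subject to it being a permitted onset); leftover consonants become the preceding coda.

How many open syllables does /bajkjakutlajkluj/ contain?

Vowels present: a, a, u, a, u; each is a nucleus, giving 5 syllables.
σ1/σ2 boundary: /jkj/ — longest licit onset from the right is /kj/, leaving /j/ as coda.
σ2/σ3 boundary: /k/ → onset of the next syllable (single consonants are always licit onsets).
σ3/σ4 boundary: /tl/ — entire cluster is a permitted onset → onset /tl/, coda ∅.
σ4/σ5 boundary: /jkl/ splits as /j/ + /kl/ (/kl/ is the longest suffix that is a licit onset).
So the parse is baj.kja.ku.tlaj.kluj.
Classifying each syllable: /baj/ (closed), /kja/ (open), /ku/ (open), /tlaj/ (closed), /kluj/ (closed).
Open syllables: 2.

2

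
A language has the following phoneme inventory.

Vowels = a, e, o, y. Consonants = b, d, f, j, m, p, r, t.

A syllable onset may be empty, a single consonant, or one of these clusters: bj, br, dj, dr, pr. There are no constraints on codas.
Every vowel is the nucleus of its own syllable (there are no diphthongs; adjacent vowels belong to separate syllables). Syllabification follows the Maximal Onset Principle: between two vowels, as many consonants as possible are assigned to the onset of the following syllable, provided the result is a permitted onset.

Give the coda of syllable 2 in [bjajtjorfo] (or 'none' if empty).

Vowels present: a, o, o; each is a nucleus, giving 3 syllables.
/a…o/ gap (V1→V2): cluster /jtj/ — the longest permitted-onset suffix is /j/; onset = /j/, preceding coda = /jt/.
/o…o/ gap (V2→V3): /rf/ splits as /r/ + /f/ (/f/ is the longest suffix that is a licit onset).
So the parse is bjajt.jor.fo.
Syllable 2 is /jor/: onset /j/, nucleus /o/, coda /r/.

r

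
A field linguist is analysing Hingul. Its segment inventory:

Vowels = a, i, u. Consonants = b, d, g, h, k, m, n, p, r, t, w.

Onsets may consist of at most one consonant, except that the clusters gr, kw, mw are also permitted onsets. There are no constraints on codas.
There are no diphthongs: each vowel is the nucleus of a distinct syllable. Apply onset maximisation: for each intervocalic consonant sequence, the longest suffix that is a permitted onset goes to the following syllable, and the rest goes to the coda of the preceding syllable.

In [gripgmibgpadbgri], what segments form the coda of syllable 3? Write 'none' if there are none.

db

Nuclei (vowels): i, i, a, i → 4 syllables.
Between /i/ (V1) and /i/ (V2): cluster /pgm/ — the longest permitted-onset suffix is /m/; onset = /m/, preceding coda = /pg/.
Between /i/ (V2) and /a/ (V3): /bgp/; trying suffixes from longest down, /p/ is the first permitted one, so coda /bg/ | onset /p/.
Between /a/ (V3) and /i/ (V4): cluster /dbgr/ — the longest permitted-onset suffix is /gr/; onset = /gr/, preceding coda = /db/.
Result: gripg.mibg.padb.gri.
Syllable 3 is /padb/: onset /p/, nucleus /a/, coda /db/.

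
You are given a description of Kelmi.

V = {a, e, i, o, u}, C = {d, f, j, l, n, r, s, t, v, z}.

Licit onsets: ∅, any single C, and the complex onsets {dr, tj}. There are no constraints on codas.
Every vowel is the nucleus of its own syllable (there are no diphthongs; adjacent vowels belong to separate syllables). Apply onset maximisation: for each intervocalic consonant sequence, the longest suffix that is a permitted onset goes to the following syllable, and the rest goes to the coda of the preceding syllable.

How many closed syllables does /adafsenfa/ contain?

Nuclei (vowels): a, a, e, a → 4 syllables.
Between /a/ (V1) and /a/ (V2): /d/ → onset of the next syllable (single consonants are always licit onsets).
Between /a/ (V2) and /e/ (V3): /fs/ splits as /f/ + /s/ (/s/ is the longest suffix that is a licit onset).
Between /e/ (V3) and /a/ (V4): /nf/ splits as /n/ + /f/ (/f/ is the longest suffix that is a licit onset).
So the parse is a.daf.sen.fa.
Classifying each syllable: /a/ (open), /daf/ (closed), /sen/ (closed), /fa/ (open).
Closed syllables: 2.

2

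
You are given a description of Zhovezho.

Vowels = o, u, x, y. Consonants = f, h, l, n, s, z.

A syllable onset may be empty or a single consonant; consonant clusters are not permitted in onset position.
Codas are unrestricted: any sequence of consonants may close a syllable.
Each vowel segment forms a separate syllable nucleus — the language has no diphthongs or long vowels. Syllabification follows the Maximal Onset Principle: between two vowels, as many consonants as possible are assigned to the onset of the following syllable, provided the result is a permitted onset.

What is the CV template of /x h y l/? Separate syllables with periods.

Vowels present: x, y; each is a nucleus, giving 2 syllables.
Between /x/ (V1) and /y/ (V2): /h/ is a single consonant, so it becomes the next onset.
So the parse is x.hyl.
Mapping each syllable to C/V: /x/ → V, /hyl/ → CVC.

V.CVC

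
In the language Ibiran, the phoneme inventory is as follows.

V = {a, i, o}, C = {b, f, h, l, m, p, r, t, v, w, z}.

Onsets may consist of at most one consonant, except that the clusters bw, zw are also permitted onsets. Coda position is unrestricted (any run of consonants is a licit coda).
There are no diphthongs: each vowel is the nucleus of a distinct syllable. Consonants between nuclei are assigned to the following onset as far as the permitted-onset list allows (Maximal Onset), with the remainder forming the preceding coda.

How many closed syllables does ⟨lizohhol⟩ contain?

2

Nuclei (vowels): i, o, o → 3 syllables.
/i…o/ gap (V1→V2): /z/ → onset of the next syllable (single consonants are always licit onsets).
/o…o/ gap (V2→V3): cluster /hh/ — the longest permitted-onset suffix is /h/; onset = /h/, preceding coda = /h/.
Syllabification: li.zoh.hol.
Classifying each syllable: /li/ (open), /zoh/ (closed), /hol/ (closed).
Closed syllables: 2.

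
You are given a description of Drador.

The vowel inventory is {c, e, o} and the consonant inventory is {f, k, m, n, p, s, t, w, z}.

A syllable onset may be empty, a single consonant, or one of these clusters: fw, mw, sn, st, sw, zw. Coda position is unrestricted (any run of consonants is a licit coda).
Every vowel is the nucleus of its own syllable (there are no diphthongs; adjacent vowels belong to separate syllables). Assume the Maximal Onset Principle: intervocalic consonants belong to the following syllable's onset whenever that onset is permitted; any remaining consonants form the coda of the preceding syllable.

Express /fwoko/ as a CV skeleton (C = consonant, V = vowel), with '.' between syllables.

CCV.CV

Vowels present: o, o; each is a nucleus, giving 2 syllables.
Between /o/ (V1) and /o/ (V2): just /k/ — single C goes to the following onset.
Syllabification: fwo.ko.
Mapping each syllable to C/V: /fwo/ → CCV, /ko/ → CV.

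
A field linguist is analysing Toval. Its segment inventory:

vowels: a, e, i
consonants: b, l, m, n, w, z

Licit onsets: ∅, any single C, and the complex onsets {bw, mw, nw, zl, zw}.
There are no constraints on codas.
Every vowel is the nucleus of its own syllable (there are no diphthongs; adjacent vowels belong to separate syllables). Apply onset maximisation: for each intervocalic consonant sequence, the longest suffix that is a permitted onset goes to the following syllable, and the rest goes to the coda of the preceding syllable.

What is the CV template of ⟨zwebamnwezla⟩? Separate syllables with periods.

CCV.CVC.CCV.CCV

The vowels are e, a, e, a — 4 nuclei, so 4 syllables.
V1 /e/ – V2 /a/: /b/ is a single consonant, so it becomes the next onset.
V2 /a/ – V3 /e/: cluster /mnw/ — the longest permitted-onset suffix is /nw/; onset = /nw/, preceding coda = /m/.
V3 /e/ – V4 /a/: cluster /zl/ — /zl/ is itself a permitted onset, so the whole cluster goes right; preceding coda = ∅.
Result: zwe.bam.nwe.zla.
Mapping each syllable to C/V: /zwe/ → CCV, /bam/ → CVC, /nwe/ → CCV, /zla/ → CCV.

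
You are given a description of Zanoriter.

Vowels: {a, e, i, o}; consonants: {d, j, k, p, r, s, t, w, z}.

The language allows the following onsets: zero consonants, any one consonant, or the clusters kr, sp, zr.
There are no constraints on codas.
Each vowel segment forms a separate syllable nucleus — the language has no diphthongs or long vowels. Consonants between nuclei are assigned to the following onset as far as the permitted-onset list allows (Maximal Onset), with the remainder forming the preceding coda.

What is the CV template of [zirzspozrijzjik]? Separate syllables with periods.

CVCC.CCV.CCVCC.CVC

The vowels are i, o, i, i — 4 nuclei, so 4 syllables.
/i…o/ gap (V1→V2): cluster /rzsp/ — the longest permitted-onset suffix is /sp/; onset = /sp/, preceding coda = /rz/.
/o…i/ gap (V2→V3): /zr/ — entire cluster is a permitted onset → onset /zr/, coda ∅.
/i…i/ gap (V3→V4): /jzj/ — longest licit onset from the right is /j/, leaving /jz/ as coda.
Result: zirz.spo.zrijz.jik.
Mapping each syllable to C/V: /zirz/ → CVCC, /spo/ → CCV, /zrijz/ → CCVCC, /jik/ → CVC.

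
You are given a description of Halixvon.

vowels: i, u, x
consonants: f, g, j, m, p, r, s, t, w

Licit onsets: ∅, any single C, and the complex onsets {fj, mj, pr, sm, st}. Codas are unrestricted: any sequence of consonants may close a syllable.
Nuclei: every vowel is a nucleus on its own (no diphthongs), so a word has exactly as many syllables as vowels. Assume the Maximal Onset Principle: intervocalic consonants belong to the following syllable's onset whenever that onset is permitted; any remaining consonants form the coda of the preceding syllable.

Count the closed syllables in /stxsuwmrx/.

Nuclei (vowels): x, u, x → 3 syllables.
σ1/σ2 boundary: just /s/ — single C goes to the following onset.
σ2/σ3 boundary: /wmr/ — longest licit onset from the right is /r/, leaving /wm/ as coda.
Result: stx.suwm.rx.
Classifying each syllable: /stx/ (open), /suwm/ (closed), /rx/ (open).
Closed syllables: 1.

1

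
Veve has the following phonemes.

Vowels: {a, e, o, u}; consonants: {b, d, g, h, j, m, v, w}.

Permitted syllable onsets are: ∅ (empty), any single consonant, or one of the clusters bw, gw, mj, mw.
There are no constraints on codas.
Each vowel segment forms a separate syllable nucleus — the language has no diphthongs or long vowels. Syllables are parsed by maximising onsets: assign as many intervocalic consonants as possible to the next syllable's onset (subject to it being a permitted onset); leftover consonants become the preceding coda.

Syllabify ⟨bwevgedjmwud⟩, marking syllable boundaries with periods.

bwev.gedj.mwud

The vowels are e, e, u — 3 nuclei, so 3 syllables.
V1 /e/ – V2 /e/: /vg/; trying suffixes from longest down, /g/ is the first permitted one, so coda /v/ | onset /g/.
V2 /e/ – V3 /u/: cluster /djmw/ — the longest permitted-onset suffix is /mw/; onset = /mw/, preceding coda = /dj/.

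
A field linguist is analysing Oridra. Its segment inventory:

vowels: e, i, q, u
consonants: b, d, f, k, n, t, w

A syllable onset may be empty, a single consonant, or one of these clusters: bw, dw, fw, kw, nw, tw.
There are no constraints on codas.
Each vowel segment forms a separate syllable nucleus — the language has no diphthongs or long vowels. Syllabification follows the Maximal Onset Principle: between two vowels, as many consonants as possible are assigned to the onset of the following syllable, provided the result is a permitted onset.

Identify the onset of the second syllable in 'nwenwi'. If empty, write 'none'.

nw

The vowels are e, i — 2 nuclei, so 2 syllables.
/e…i/ gap (V1→V2): /nw/ — entire cluster is a permitted onset → onset /nw/, coda ∅.
Result: nwe.nwi.
Syllable 2 is /nwi/: onset /nw/, nucleus /i/, coda ∅.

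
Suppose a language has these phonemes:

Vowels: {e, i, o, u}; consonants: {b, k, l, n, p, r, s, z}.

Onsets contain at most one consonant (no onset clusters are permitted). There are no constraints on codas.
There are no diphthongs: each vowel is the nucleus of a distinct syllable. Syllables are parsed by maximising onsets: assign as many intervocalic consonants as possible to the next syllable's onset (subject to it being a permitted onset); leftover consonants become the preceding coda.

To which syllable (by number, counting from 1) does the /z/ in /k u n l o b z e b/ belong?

3

Vowels present: u, o, e; each is a nucleus, giving 3 syllables.
/u…o/ gap (V1→V2): /nl/ — longest licit onset from the right is /l/, leaving /n/ as coda.
/o…e/ gap (V2→V3): /bz/; trying suffixes from longest down, /z/ is the first permitted one, so coda /b/ | onset /z/.
Result: kun.lob.zeb.
The /z/ is in the onset of syllable 3 (/zeb/).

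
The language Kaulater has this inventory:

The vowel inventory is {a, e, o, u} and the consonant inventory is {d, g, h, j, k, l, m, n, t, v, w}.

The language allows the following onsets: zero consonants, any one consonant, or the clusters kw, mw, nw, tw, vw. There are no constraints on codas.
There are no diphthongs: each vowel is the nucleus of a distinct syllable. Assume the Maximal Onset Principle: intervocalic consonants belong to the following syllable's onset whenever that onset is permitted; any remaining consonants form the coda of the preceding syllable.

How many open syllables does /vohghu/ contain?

1

Nuclei (vowels): o, u → 2 syllables.
σ1/σ2 boundary: cluster /hgh/ — the longest permitted-onset suffix is /h/; onset = /h/, preceding coda = /hg/.
So the parse is vohg.hu.
Classifying each syllable: /vohg/ (closed), /hu/ (open).
Open syllables: 1.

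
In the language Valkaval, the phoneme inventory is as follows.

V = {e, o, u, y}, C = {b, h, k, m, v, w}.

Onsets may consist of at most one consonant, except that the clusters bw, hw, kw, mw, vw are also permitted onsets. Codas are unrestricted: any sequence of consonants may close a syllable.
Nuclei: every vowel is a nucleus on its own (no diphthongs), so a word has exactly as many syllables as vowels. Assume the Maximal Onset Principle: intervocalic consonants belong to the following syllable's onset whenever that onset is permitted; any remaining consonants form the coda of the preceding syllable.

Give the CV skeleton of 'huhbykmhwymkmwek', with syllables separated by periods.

CVC.CVCC.CCVCC.CCVC

The vowels are u, y, y, e — 4 nuclei, so 4 syllables.
V1 /u/ – V2 /y/: /hb/ — longest licit onset from the right is /b/, leaving /h/ as coda.
V2 /y/ – V3 /y/: /kmhw/ splits as /km/ + /hw/ (/hw/ is the longest suffix that is a licit onset).
V3 /y/ – V4 /e/: /mkmw/ — longest licit onset from the right is /mw/, leaving /mk/ as coda.
Putting it together: huh.bykm.hwymk.mwek.
Mapping each syllable to C/V: /huh/ → CVC, /bykm/ → CVCC, /hwymk/ → CCVCC, /mwek/ → CCVC.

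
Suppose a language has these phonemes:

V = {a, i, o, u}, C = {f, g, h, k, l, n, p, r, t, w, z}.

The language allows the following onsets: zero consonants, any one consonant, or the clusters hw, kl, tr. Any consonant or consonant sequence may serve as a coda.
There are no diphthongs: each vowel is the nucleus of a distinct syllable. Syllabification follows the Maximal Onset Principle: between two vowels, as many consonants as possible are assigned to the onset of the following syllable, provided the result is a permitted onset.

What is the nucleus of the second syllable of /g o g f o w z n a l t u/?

o

The vowels are o, o, a, u — 4 nuclei, so 4 syllables.
The second nucleus (vowel 2 from the left) is /o/.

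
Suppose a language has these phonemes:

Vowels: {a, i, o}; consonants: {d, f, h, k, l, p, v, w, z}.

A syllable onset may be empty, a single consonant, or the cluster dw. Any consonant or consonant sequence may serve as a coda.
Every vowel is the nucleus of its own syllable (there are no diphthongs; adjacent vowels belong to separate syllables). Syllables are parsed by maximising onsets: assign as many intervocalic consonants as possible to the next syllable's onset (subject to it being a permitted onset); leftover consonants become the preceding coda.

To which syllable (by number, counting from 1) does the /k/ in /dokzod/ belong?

1

Vowels present: o, o; each is a nucleus, giving 2 syllables.
Between /o/ (V1) and /o/ (V2): /kz/ — longest licit onset from the right is /z/, leaving /k/ as coda.
Result: dok.zod.
The /k/ is in the coda of syllable 1 (/dok/).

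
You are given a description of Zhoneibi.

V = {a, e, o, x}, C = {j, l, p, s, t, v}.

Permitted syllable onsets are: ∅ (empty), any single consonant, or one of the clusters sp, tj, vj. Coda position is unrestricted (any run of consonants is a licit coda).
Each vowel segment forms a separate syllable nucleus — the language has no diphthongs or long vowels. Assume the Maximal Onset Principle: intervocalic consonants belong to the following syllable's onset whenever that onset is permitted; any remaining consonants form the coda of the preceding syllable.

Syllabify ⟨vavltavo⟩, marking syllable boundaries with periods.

vavl.ta.vo

Nuclei (vowels): a, a, o → 3 syllables.
Between /a/ (V1) and /a/ (V2): /vlt/; trying suffixes from longest down, /t/ is the first permitted one, so coda /vl/ | onset /t/.
Between /a/ (V2) and /o/ (V3): /v/ → onset of the next syllable (single consonants are always licit onsets).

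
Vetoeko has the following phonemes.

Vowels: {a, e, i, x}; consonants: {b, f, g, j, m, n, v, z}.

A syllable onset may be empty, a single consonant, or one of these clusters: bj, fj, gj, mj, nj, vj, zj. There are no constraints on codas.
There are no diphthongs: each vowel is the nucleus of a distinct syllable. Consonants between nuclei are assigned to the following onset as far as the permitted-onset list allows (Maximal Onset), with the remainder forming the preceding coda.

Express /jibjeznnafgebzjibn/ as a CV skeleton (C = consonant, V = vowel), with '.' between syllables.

CV.CCVCC.CVC.CVC.CCVCC

Nuclei (vowels): i, e, a, e, i → 5 syllables.
V1 /i/ – V2 /e/: /bj/ — entire cluster is a permitted onset → onset /bj/, coda ∅.
V2 /e/ – V3 /a/: /znn/; trying suffixes from longest down, /n/ is the first permitted one, so coda /zn/ | onset /n/.
V3 /a/ – V4 /e/: /fg/ splits as /f/ + /g/ (/g/ is the longest suffix that is a licit onset).
V4 /e/ – V5 /i/: cluster /bzj/ — the longest permitted-onset suffix is /zj/; onset = /zj/, preceding coda = /b/.
Syllabification: ji.bjezn.naf.geb.zjibn.
Mapping each syllable to C/V: /ji/ → CV, /bjezn/ → CCVCC, /naf/ → CVC, /geb/ → CVC, /zjibn/ → CCVCC.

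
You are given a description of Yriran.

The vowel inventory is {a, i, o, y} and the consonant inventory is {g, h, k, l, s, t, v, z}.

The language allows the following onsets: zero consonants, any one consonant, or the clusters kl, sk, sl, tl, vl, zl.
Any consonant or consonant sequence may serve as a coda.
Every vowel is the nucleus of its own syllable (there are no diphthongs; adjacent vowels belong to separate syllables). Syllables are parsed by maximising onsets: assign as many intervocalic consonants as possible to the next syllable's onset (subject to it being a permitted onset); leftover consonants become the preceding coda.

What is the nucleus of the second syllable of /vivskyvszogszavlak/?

y

Nuclei (vowels): i, y, o, a, a → 5 syllables.
The second nucleus (vowel 2 from the left) is /y/.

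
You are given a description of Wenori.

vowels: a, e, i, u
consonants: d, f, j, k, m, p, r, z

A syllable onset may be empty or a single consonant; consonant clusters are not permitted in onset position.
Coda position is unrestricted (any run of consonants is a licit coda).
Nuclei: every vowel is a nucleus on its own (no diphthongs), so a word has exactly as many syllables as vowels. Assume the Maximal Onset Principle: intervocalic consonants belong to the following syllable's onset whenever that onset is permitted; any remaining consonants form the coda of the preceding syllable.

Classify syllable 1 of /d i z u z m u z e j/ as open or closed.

open

Nuclei (vowels): i, u, u, e → 4 syllables.
/i…u/ gap (V1→V2): just /z/ — single C goes to the following onset.
/u…u/ gap (V2→V3): cluster /zm/ — the longest permitted-onset suffix is /m/; onset = /m/, preceding coda = /z/.
/u…e/ gap (V3→V4): just /z/ — single C goes to the following onset.
Syllabification: di.zuz.mu.zej.
Syllable 1 is /di/; it ends in its nucleus with no coda, so it is open.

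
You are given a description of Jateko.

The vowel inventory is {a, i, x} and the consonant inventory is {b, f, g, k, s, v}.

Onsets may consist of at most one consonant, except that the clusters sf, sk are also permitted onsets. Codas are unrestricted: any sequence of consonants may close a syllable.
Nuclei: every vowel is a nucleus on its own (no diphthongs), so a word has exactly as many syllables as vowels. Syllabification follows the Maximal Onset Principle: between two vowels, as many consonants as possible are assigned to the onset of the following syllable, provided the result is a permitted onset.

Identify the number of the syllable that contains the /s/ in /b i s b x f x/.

1

Nuclei (vowels): i, x, x → 3 syllables.
σ1/σ2 boundary: /sb/ — longest licit onset from the right is /b/, leaving /s/ as coda.
σ2/σ3 boundary: /f/ is a single consonant, so it becomes the next onset.
Syllabification: bis.bx.fx.
The /s/ is in the coda of syllable 1 (/bis/).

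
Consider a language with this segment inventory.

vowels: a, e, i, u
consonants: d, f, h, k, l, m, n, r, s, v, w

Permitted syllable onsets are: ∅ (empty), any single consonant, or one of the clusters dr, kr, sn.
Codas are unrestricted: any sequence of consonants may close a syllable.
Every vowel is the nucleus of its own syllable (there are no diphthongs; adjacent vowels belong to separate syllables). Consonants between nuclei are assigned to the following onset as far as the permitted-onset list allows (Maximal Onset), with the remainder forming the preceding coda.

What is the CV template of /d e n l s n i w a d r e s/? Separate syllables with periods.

The vowels are e, i, a, e — 4 nuclei, so 4 syllables.
/e…i/ gap (V1→V2): cluster /nlsn/ — the longest permitted-onset suffix is /sn/; onset = /sn/, preceding coda = /nl/.
/i…a/ gap (V2→V3): /w/ → onset of the next syllable (single consonants are always licit onsets).
/a…e/ gap (V3→V4): /dr/ — entire cluster is a permitted onset → onset /dr/, coda ∅.
Putting it together: denl.sni.wa.dres.
Mapping each syllable to C/V: /denl/ → CVCC, /sni/ → CCV, /wa/ → CV, /dres/ → CCVC.

CVCC.CCV.CV.CCVC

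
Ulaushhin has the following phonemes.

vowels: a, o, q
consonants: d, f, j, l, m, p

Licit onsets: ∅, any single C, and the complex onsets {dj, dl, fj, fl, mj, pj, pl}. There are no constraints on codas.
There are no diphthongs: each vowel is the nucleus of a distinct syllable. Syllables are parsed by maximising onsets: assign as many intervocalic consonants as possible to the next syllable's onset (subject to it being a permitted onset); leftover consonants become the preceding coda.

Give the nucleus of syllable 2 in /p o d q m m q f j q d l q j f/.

q

Nuclei (vowels): o, q, q, q, q → 5 syllables.
The second nucleus (vowel 2 from the left) is /q/.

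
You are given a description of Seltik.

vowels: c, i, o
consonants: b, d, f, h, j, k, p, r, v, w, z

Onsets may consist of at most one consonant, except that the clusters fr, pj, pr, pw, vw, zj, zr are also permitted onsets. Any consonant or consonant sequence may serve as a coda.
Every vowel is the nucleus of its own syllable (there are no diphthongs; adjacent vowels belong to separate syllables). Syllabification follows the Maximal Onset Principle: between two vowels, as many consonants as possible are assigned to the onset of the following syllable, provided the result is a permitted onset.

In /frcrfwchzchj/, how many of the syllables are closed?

3

The vowels are c, c, c — 3 nuclei, so 3 syllables.
Between /c/ (V1) and /c/ (V2): /rfw/ — longest licit onset from the right is /w/, leaving /rf/ as coda.
Between /c/ (V2) and /c/ (V3): cluster /hz/ — the longest permitted-onset suffix is /z/; onset = /z/, preceding coda = /h/.
So the parse is frcrf.wch.zchj.
Classifying each syllable: /frcrf/ (closed), /wch/ (closed), /zchj/ (closed).
Closed syllables: 3.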